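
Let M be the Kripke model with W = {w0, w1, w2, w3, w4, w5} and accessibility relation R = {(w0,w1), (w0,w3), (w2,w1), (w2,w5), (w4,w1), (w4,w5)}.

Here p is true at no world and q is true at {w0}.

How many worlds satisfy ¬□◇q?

w0: □◇q is F. ✓
w1: □◇q is T. ✗
w2: □◇q is F. ✓
w3: □◇q is T. ✗
w4: □◇q is F. ✓
w5: □◇q is T. ✗
Satisfying worlds: {w0, w2, w4}.

3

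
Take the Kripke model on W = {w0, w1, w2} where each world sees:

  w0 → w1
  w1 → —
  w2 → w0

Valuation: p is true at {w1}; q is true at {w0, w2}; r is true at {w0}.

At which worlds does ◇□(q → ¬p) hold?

w0: successors {w1}; □(q → ¬p) there: w1:T. ✓
w1: no successors, so ◇□(q → ¬p) fails. ✗
w2: successors {w0}; □(q → ¬p) there: w0:T. ✓

{w0, w2}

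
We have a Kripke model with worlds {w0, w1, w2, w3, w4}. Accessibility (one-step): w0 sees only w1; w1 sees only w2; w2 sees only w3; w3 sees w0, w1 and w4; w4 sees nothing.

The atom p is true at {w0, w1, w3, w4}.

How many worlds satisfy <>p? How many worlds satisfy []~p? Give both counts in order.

3 and 2

For <>p:
w0: successors {w1}; p there: w1:T. ✓
w1: successors {w2}; p there: w2:F. ✗
w2: successors {w3}; p there: w3:T. ✓
w3: successors {w0, w1, w4}; p there: w0:T, w1:T, w4:T. ✓
w4: no successors, so <>p fails. ✗
— 3 worlds.
For []~p:
w0: successors {w1}; ~p there: w1:F. ✗
w1: successors {w2}; ~p there: w2:T. ✓
w2: successors {w3}; ~p there: w3:F. ✗
w3: successors {w0, w1, w4}; ~p there: w0:F, w1:F, w4:F. ✗
w4: no successors, so []~p holds vacuously. ✓
— 2 worlds.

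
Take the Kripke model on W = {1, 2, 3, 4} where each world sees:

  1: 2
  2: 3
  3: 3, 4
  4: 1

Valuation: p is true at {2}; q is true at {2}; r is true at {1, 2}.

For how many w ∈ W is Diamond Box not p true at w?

1: successors {2}; Box not p there: 2:T. ✓
2: successors {3}; Box not p there: 3:T. ✓
3: successors {3, 4}; Box not p there: 3:T, 4:T. ✓
4: successors {1}; Box not p there: 1:F. ✗
Satisfying worlds: {1, 2, 3}.

3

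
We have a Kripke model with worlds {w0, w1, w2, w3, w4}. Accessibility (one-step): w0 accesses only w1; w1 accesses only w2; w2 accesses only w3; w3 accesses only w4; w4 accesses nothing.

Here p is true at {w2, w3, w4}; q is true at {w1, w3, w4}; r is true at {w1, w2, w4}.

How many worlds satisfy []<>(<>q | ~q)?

3

w0: successors {w1}; <>(<>q | ~q) there: w1:T. ✓
w1: successors {w2}; <>(<>q | ~q) there: w2:T. ✓
w2: successors {w3}; <>(<>q | ~q) there: w3:F. ✗
w3: successors {w4}; <>(<>q | ~q) there: w4:F. ✗
w4: no successors, so []<>(<>q | ~q) holds vacuously. ✓
Satisfying worlds: {w0, w1, w4}.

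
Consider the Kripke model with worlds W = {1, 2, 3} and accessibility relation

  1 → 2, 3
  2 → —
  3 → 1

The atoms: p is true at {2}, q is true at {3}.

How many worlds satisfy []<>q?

2

1: successors {2, 3}; <>q there: 2:F, 3:F. ✗
2: no successors, so []<>q holds vacuously. ✓
3: successors {1}; <>q there: 1:T. ✓
Satisfying worlds: {2, 3}.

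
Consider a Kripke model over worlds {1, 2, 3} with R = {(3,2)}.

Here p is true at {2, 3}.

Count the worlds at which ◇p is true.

1: no successors, so ◇p fails. ✗
2: no successors, so ◇p fails. ✗
3: successors {2}; p there: 2:T. ✓
Satisfying worlds: {3}.

1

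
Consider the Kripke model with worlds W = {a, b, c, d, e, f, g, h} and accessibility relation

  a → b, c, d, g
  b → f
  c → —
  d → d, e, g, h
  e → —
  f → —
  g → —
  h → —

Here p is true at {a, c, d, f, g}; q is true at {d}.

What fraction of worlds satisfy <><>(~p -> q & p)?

1/4

a: successors {b, c, d, g}; <>(~p -> q & p) there: b:T, c:F, d:T, g:F. ✓
b: successors {f}; <>(~p -> q & p) there: f:F. ✗
c: no successors, so <><>(~p -> q & p) fails. ✗
d: successors {d, e, g, h}; <>(~p -> q & p) there: d:T, e:F, g:F, h:F. ✓
e: no successors, so <><>(~p -> q & p) fails. ✗
f: no successors, so <><>(~p -> q & p) fails. ✗
g: no successors, so <><>(~p -> q & p) fails. ✗
h: no successors, so <><>(~p -> q & p) fails. ✗
That's 2 of 8 worlds, so 2/8 = 1/4.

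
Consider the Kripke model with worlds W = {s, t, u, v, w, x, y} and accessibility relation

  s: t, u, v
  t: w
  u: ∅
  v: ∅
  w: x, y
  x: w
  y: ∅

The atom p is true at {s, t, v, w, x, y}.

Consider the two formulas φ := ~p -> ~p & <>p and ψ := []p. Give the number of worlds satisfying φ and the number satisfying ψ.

6 and 6

For ~p -> ~p & <>p:
s: ~p is F, ~p & <>p is F. ✓
t: ~p is F, ~p & <>p is F. ✓
u: ~p is T, ~p & <>p is F. ✗
v: ~p is F, ~p & <>p is F. ✓
w: ~p is F, ~p & <>p is F. ✓
x: ~p is F, ~p & <>p is F. ✓
y: ~p is F, ~p & <>p is F. ✓
— 6 worlds.
For []p:
s: successors {t, u, v}; p there: t:T, u:F, v:T. ✗
t: successors {w}; p there: w:T. ✓
u: no successors, so []p holds vacuously. ✓
v: no successors, so []p holds vacuously. ✓
w: successors {x, y}; p there: x:T, y:T. ✓
x: successors {w}; p there: w:T. ✓
y: no successors, so []p holds vacuously. ✓
— 6 worlds.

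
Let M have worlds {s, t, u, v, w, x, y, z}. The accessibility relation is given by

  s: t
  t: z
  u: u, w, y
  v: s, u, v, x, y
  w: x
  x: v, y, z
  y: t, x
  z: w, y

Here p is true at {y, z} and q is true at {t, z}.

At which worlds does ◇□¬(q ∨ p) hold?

s: successors {t}; □¬(q ∨ p) there: t:F. ✗
t: successors {z}; □¬(q ∨ p) there: z:F. ✗
u: successors {u, w, y}; □¬(q ∨ p) there: u:F, w:T, y:F. ✓
v: successors {s, u, v, x, y}; □¬(q ∨ p) there: s:F, u:F, v:F, x:F, y:F. ✗
w: successors {x}; □¬(q ∨ p) there: x:F. ✗
x: successors {v, y, z}; □¬(q ∨ p) there: v:F, y:F, z:F. ✗
y: successors {t, x}; □¬(q ∨ p) there: t:F, x:F. ✗
z: successors {w, y}; □¬(q ∨ p) there: w:T, y:F. ✓

{u, z}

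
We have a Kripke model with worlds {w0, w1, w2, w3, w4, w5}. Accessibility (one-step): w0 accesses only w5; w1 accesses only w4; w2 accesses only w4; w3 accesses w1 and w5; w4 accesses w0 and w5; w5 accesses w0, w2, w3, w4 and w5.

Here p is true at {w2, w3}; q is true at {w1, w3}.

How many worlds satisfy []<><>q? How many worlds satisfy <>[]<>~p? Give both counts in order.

4 and 6

For []<><>q:
w0: successors {w5}; <><>q there: w5:T. ✓
w1: successors {w4}; <><>q there: w4:T. ✓
w2: successors {w4}; <><>q there: w4:T. ✓
w3: successors {w1, w5}; <><>q there: w1:F, w5:T. ✗
w4: successors {w0, w5}; <><>q there: w0:T, w5:T. ✓
w5: successors {w0, w2, w3, w4, w5}; <><>q there: w0:T, w2:F, w3:T, w4:T, w5:T. ✗
— 4 worlds.
For <>[]<>~p:
w0: successors {w5}; []<>~p there: w5:T. ✓
w1: successors {w4}; []<>~p there: w4:T. ✓
w2: successors {w4}; []<>~p there: w4:T. ✓
w3: successors {w1, w5}; []<>~p there: w1:T, w5:T. ✓
w4: successors {w0, w5}; []<>~p there: w0:T, w5:T. ✓
w5: successors {w0, w2, w3, w4, w5}; []<>~p there: w0:T, w2:T, w3:T, w4:T, w5:T. ✓
— 6 worlds.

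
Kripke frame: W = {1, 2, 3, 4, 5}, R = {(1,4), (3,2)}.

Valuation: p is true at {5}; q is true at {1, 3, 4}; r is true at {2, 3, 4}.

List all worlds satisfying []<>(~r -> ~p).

{2, 4, 5}

1: successors {4}; <>(~r -> ~p) there: 4:F. ✗
2: no successors, so []<>(~r -> ~p) holds vacuously. ✓
3: successors {2}; <>(~r -> ~p) there: 2:F. ✗
4: no successors, so []<>(~r -> ~p) holds vacuously. ✓
5: no successors, so []<>(~r -> ~p) holds vacuously. ✓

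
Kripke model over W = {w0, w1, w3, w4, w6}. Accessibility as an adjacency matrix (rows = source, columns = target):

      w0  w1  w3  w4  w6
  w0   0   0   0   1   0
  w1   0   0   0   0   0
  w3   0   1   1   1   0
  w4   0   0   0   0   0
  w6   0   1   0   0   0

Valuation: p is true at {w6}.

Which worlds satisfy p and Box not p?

{w6}

w0: p is F, Box not p is T. ✗
w1: p is F, Box not p is T. ✗
w3: p is F, Box not p is T. ✗
w4: p is F, Box not p is T. ✗
w6: p is T, Box not p is T. ✓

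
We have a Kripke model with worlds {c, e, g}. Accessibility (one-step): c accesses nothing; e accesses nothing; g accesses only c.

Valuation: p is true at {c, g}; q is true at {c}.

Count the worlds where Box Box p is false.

c: no successors, so Box Box p holds vacuously. ✓
e: no successors, so Box Box p holds vacuously. ✓
g: successors {c}; Box p there: c:T. ✓
Satisfying worlds: {c, e, g}.
So Box Box p fails at the other 0 worlds.

0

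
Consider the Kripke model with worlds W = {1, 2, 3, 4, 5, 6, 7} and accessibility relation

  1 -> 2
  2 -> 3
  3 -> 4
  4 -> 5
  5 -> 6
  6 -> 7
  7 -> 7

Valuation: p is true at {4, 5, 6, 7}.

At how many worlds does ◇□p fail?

1

1: successors {2}; □p there: 2:F. ✗
2: successors {3}; □p there: 3:T. ✓
3: successors {4}; □p there: 4:T. ✓
4: successors {5}; □p there: 5:T. ✓
5: successors {6}; □p there: 6:T. ✓
6: successors {7}; □p there: 7:T. ✓
7: successors {7}; □p there: 7:T. ✓
Satisfying worlds: {2, 3, 4, 5, 6, 7}.
So ◇□p fails at the other 1 world.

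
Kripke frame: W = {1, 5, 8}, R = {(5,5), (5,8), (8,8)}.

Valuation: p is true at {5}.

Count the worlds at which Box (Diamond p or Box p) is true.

1: no successors, so Box (Diamond p or Box p) holds vacuously. ✓
5: successors {5, 8}; Diamond p or Box p there: 5:T, 8:F. ✗
8: successors {8}; Diamond p or Box p there: 8:F. ✗
Satisfying worlds: {1}.

1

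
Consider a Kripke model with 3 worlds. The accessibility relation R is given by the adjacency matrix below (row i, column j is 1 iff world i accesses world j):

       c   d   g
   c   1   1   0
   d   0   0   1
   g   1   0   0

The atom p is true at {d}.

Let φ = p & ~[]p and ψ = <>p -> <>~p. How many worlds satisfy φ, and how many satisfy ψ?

1 and 3

For p & ~[]p:
c: p is F, ~[]p is T. ✗
d: p is T, ~[]p is T. ✓
g: p is F, ~[]p is T. ✗
— 1 world.
For <>p -> <>~p:
c: <>p is T, <>~p is T. ✓
d: <>p is F, <>~p is T. ✓
g: <>p is F, <>~p is T. ✓
— 3 worlds.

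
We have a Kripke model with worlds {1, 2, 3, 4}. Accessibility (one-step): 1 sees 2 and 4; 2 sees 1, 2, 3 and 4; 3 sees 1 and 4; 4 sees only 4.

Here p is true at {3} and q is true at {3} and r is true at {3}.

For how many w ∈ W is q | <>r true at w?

1: q is F, <>r is F. ✗
2: q is F, <>r is T. ✓
3: q is T, <>r is F. ✓
4: q is F, <>r is F. ✗
Satisfying worlds: {2, 3}.

2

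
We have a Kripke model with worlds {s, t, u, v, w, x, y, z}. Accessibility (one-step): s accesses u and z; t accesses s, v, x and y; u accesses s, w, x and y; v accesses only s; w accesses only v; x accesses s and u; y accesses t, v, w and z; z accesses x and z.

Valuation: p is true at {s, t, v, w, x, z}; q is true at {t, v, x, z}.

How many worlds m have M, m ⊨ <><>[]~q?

6

s: successors {u, z}; <>[]~q there: u:T, z:T. ✓
t: successors {s, v, x, y}; <>[]~q there: s:F, v:F, x:F, y:T. ✓
u: successors {s, w, x, y}; <>[]~q there: s:F, w:T, x:F, y:T. ✓
v: successors {s}; <>[]~q there: s:F. ✗
w: successors {v}; <>[]~q there: v:F. ✗
x: successors {s, u}; <>[]~q there: s:F, u:T. ✓
y: successors {t, v, w, z}; <>[]~q there: t:T, v:F, w:T, z:T. ✓
z: successors {x, z}; <>[]~q there: x:F, z:T. ✓
Satisfying worlds: {s, t, u, x, y, z}.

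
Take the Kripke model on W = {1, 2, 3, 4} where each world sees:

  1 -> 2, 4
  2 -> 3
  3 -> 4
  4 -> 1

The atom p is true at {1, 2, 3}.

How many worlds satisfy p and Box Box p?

2

1: p is T, Box Box p is T. ✓
2: p is T, Box Box p is F. ✗
3: p is T, Box Box p is T. ✓
4: p is F, Box Box p is F. ✗
Satisfying worlds: {1, 3}.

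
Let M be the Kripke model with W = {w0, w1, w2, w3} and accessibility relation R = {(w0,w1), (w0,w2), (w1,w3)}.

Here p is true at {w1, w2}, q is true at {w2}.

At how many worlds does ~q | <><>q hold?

3

w0: ~q is T, <><>q is F. ✓
w1: ~q is T, <><>q is F. ✓
w2: ~q is F, <><>q is F. ✗
w3: ~q is T, <><>q is F. ✓
Satisfying worlds: {w0, w1, w3}.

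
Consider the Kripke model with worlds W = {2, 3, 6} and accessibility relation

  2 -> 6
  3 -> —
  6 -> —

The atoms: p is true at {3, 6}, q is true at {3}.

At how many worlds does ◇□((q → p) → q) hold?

2: successors {6}; □((q → p) → q) there: 6:T. ✓
3: no successors, so ◇□((q → p) → q) fails. ✗
6: no successors, so ◇□((q → p) → q) fails. ✗
Satisfying worlds: {2}.

1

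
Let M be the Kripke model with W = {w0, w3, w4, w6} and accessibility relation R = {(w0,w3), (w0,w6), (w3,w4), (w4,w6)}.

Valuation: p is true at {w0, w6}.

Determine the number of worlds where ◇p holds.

w0: successors {w3, w6}; p there: w3:F, w6:T. ✓
w3: successors {w4}; p there: w4:F. ✗
w4: successors {w6}; p there: w6:T. ✓
w6: no successors, so ◇p fails. ✗
Satisfying worlds: {w0, w4}.

2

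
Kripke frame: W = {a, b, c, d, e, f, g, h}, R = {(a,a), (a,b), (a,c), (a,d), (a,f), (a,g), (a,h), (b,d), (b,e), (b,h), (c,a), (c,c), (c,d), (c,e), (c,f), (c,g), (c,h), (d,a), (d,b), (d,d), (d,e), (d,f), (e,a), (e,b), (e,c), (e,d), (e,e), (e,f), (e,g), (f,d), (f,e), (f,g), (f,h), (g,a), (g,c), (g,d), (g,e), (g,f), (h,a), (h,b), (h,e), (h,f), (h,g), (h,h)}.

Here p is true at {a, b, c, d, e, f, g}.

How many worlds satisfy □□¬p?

0

a: successors {a, b, c, d, f, g, h}; □¬p there: a:F, b:F, c:F, d:F, f:F, g:F, h:F. ✗
b: successors {d, e, h}; □¬p there: d:F, e:F, h:F. ✗
c: successors {a, c, d, e, f, g, h}; □¬p there: a:F, c:F, d:F, e:F, f:F, g:F, h:F. ✗
d: successors {a, b, d, e, f}; □¬p there: a:F, b:F, d:F, e:F, f:F. ✗
e: successors {a, b, c, d, e, f, g}; □¬p there: a:F, b:F, c:F, d:F, e:F, f:F, g:F. ✗
f: successors {d, e, g, h}; □¬p there: d:F, e:F, g:F, h:F. ✗
g: successors {a, c, d, e, f}; □¬p there: a:F, c:F, d:F, e:F, f:F. ✗
h: successors {a, b, e, f, g, h}; □¬p there: a:F, b:F, e:F, f:F, g:F, h:F. ✗
Satisfying worlds: ∅.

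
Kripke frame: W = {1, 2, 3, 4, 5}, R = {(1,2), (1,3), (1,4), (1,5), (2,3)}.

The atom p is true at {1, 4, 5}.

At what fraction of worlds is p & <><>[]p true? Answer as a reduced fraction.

1/5

1: p is T, <><>[]p is T. ✓
2: p is F, <><>[]p is F. ✗
3: p is F, <><>[]p is F. ✗
4: p is T, <><>[]p is F. ✗
5: p is T, <><>[]p is F. ✗
That's 1 of 5 worlds, so 1/5.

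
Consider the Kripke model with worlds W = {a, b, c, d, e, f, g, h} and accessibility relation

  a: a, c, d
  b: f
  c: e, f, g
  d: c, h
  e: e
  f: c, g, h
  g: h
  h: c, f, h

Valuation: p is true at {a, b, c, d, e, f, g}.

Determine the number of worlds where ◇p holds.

7

a: successors {a, c, d}; p there: a:T, c:T, d:T. ✓
b: successors {f}; p there: f:T. ✓
c: successors {e, f, g}; p there: e:T, f:T, g:T. ✓
d: successors {c, h}; p there: c:T, h:F. ✓
e: successors {e}; p there: e:T. ✓
f: successors {c, g, h}; p there: c:T, g:T, h:F. ✓
g: successors {h}; p there: h:F. ✗
h: successors {c, f, h}; p there: c:T, f:T, h:F. ✓
Satisfying worlds: {a, b, c, d, e, f, h}.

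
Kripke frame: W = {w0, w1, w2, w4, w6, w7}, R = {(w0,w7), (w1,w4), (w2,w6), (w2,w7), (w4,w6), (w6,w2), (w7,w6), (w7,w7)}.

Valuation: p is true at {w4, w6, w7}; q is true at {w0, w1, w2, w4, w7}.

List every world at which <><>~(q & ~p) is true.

w0: successors {w7}; <>~(q & ~p) there: w7:T. ✓
w1: successors {w4}; <>~(q & ~p) there: w4:T. ✓
w2: successors {w6, w7}; <>~(q & ~p) there: w6:F, w7:T. ✓
w4: successors {w6}; <>~(q & ~p) there: w6:F. ✗
w6: successors {w2}; <>~(q & ~p) there: w2:T. ✓
w7: successors {w6, w7}; <>~(q & ~p) there: w6:F, w7:T. ✓

{w0, w1, w2, w6, w7}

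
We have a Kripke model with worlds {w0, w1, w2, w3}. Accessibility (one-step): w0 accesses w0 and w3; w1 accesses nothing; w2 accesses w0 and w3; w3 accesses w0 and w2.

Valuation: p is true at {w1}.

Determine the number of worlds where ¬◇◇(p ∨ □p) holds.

4

w0: ◇◇(p ∨ □p) is F. ✓
w1: ◇◇(p ∨ □p) is F. ✓
w2: ◇◇(p ∨ □p) is F. ✓
w3: ◇◇(p ∨ □p) is F. ✓
Satisfying worlds: {w0, w1, w2, w3}.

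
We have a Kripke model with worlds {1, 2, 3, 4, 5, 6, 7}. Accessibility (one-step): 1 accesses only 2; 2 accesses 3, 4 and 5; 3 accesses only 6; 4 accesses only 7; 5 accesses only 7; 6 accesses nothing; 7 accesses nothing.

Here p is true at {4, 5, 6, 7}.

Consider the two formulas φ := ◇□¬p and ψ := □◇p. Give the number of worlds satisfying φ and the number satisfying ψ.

3 and 4

For ◇□¬p:
1: successors {2}; □¬p there: 2:F. ✗
2: successors {3, 4, 5}; □¬p there: 3:F, 4:F, 5:F. ✗
3: successors {6}; □¬p there: 6:T. ✓
4: successors {7}; □¬p there: 7:T. ✓
5: successors {7}; □¬p there: 7:T. ✓
6: no successors, so ◇□¬p fails. ✗
7: no successors, so ◇□¬p fails. ✗
— 3 worlds.
For □◇p:
1: successors {2}; ◇p there: 2:T. ✓
2: successors {3, 4, 5}; ◇p there: 3:T, 4:T, 5:T. ✓
3: successors {6}; ◇p there: 6:F. ✗
4: successors {7}; ◇p there: 7:F. ✗
5: successors {7}; ◇p there: 7:F. ✗
6: no successors, so □◇p holds vacuously. ✓
7: no successors, so □◇p holds vacuously. ✓
— 4 worlds.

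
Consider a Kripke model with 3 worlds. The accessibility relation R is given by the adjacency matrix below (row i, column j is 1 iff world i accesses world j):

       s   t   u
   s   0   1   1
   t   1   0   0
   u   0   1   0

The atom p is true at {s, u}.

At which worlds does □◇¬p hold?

{t}

s: successors {t, u}; ◇¬p there: t:F, u:T. ✗
t: successors {s}; ◇¬p there: s:T. ✓
u: successors {t}; ◇¬p there: t:F. ✗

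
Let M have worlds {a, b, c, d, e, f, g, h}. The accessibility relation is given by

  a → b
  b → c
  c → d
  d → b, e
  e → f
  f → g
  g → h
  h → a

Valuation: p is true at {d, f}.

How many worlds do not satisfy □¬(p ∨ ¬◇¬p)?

4

a: successors {b}; ¬(p ∨ ¬◇¬p) there: b:T. ✓
b: successors {c}; ¬(p ∨ ¬◇¬p) there: c:F. ✗
c: successors {d}; ¬(p ∨ ¬◇¬p) there: d:F. ✗
d: successors {b, e}; ¬(p ∨ ¬◇¬p) there: b:T, e:F. ✗
e: successors {f}; ¬(p ∨ ¬◇¬p) there: f:F. ✗
f: successors {g}; ¬(p ∨ ¬◇¬p) there: g:T. ✓
g: successors {h}; ¬(p ∨ ¬◇¬p) there: h:T. ✓
h: successors {a}; ¬(p ∨ ¬◇¬p) there: a:T. ✓
Satisfying worlds: {a, f, g, h}.
So □¬(p ∨ ¬◇¬p) fails at the other 4 worlds.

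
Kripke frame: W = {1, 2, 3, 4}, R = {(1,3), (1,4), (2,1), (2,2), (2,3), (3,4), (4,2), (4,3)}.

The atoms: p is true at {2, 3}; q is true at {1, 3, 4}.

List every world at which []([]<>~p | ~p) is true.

{3}

1: successors {3, 4}; []<>~p | ~p there: 3:F, 4:T. ✗
2: successors {1, 2, 3}; []<>~p | ~p there: 1:T, 2:T, 3:F. ✗
3: successors {4}; []<>~p | ~p there: 4:T. ✓
4: successors {2, 3}; []<>~p | ~p there: 2:T, 3:F. ✗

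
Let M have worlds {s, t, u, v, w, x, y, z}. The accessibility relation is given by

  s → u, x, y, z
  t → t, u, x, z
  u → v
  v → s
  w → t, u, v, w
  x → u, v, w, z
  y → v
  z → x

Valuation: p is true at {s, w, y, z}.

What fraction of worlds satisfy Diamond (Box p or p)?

s: successors {u, x, y, z}; Box p or p there: u:F, x:F, y:T, z:T. ✓
t: successors {t, u, x, z}; Box p or p there: t:F, u:F, x:F, z:T. ✓
u: successors {v}; Box p or p there: v:T. ✓
v: successors {s}; Box p or p there: s:T. ✓
w: successors {t, u, v, w}; Box p or p there: t:F, u:F, v:T, w:T. ✓
x: successors {u, v, w, z}; Box p or p there: u:F, v:T, w:T, z:T. ✓
y: successors {v}; Box p or p there: v:T. ✓
z: successors {x}; Box p or p there: x:F. ✗
That's 7 of 8 worlds, so 7/8.

7/8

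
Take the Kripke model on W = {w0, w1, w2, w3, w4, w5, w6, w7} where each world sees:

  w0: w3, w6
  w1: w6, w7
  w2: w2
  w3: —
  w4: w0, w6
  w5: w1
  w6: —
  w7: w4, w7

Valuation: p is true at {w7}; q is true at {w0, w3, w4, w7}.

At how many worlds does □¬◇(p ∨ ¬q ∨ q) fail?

w0: successors {w3, w6}; ¬◇(p ∨ ¬q ∨ q) there: w3:T, w6:T. ✓
w1: successors {w6, w7}; ¬◇(p ∨ ¬q ∨ q) there: w6:T, w7:F. ✗
w2: successors {w2}; ¬◇(p ∨ ¬q ∨ q) there: w2:F. ✗
w3: no successors, so □¬◇(p ∨ ¬q ∨ q) holds vacuously. ✓
w4: successors {w0, w6}; ¬◇(p ∨ ¬q ∨ q) there: w0:F, w6:T. ✗
w5: successors {w1}; ¬◇(p ∨ ¬q ∨ q) there: w1:F. ✗
w6: no successors, so □¬◇(p ∨ ¬q ∨ q) holds vacuously. ✓
w7: successors {w4, w7}; ¬◇(p ∨ ¬q ∨ q) there: w4:F, w7:F. ✗
Satisfying worlds: {w0, w3, w6}.
So □¬◇(p ∨ ¬q ∨ q) fails at the other 5 worlds.

5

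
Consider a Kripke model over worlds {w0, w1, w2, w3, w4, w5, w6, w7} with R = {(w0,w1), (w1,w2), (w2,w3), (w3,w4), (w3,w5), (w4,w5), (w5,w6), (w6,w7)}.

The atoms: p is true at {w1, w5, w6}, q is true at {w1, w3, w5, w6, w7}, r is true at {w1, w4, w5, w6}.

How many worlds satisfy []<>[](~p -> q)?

6

w0: successors {w1}; <>[](~p -> q) there: w1:T. ✓
w1: successors {w2}; <>[](~p -> q) there: w2:F. ✗
w2: successors {w3}; <>[](~p -> q) there: w3:T. ✓
w3: successors {w4, w5}; <>[](~p -> q) there: w4:T, w5:T. ✓
w4: successors {w5}; <>[](~p -> q) there: w5:T. ✓
w5: successors {w6}; <>[](~p -> q) there: w6:T. ✓
w6: successors {w7}; <>[](~p -> q) there: w7:F. ✗
w7: no successors, so []<>[](~p -> q) holds vacuously. ✓
Satisfying worlds: {w0, w2, w3, w4, w5, w7}.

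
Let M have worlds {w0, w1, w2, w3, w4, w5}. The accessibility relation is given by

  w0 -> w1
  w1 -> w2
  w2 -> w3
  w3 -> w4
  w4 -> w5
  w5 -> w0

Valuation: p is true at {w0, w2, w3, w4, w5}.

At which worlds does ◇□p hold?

{w0, w1, w2, w3, w4}

w0: successors {w1}; □p there: w1:T. ✓
w1: successors {w2}; □p there: w2:T. ✓
w2: successors {w3}; □p there: w3:T. ✓
w3: successors {w4}; □p there: w4:T. ✓
w4: successors {w5}; □p there: w5:T. ✓
w5: successors {w0}; □p there: w0:F. ✗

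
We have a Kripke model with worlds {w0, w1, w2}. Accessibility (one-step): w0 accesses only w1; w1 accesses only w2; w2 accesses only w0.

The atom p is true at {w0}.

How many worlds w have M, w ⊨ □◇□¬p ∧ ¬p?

2

w0: □◇□¬p is F, ¬p is F. ✗
w1: □◇□¬p is T, ¬p is T. ✓
w2: □◇□¬p is T, ¬p is T. ✓
Satisfying worlds: {w1, w2}.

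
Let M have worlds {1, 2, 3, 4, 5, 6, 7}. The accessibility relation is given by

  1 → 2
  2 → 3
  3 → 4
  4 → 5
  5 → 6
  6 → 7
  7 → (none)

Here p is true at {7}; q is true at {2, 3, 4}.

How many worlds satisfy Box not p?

1: successors {2}; not p there: 2:T. ✓
2: successors {3}; not p there: 3:T. ✓
3: successors {4}; not p there: 4:T. ✓
4: successors {5}; not p there: 5:T. ✓
5: successors {6}; not p there: 6:T. ✓
6: successors {7}; not p there: 7:F. ✗
7: no successors, so Box not p holds vacuously. ✓
Satisfying worlds: {1, 2, 3, 4, 5, 7}.

6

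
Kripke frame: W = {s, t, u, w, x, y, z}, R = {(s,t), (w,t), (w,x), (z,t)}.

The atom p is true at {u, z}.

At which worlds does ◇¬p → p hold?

{t, u, x, y, z}

s: ◇¬p is T, p is F. ✗
t: ◇¬p is F, p is F. ✓
u: ◇¬p is F, p is T. ✓
w: ◇¬p is T, p is F. ✗
x: ◇¬p is F, p is F. ✓
y: ◇¬p is F, p is F. ✓
z: ◇¬p is T, p is T. ✓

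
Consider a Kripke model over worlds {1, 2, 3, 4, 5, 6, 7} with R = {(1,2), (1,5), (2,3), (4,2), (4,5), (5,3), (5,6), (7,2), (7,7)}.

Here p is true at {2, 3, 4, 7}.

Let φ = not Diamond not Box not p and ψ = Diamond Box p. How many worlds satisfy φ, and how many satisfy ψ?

For not Diamond not Box not p:
1: Diamond not Box not p is T. ✗
2: Diamond not Box not p is F. ✓
3: Diamond not Box not p is F. ✓
4: Diamond not Box not p is T. ✗
5: Diamond not Box not p is F. ✓
6: Diamond not Box not p is F. ✓
7: Diamond not Box not p is T. ✗
— 4 worlds.
For Diamond Box p:
1: successors {2, 5}; Box p there: 2:T, 5:F. ✓
2: successors {3}; Box p there: 3:T. ✓
3: no successors, so Diamond Box p fails. ✗
4: successors {2, 5}; Box p there: 2:T, 5:F. ✓
5: successors {3, 6}; Box p there: 3:T, 6:T. ✓
6: no successors, so Diamond Box p fails. ✗
7: successors {2, 7}; Box p there: 2:T, 7:T. ✓
— 5 worlds.

4 and 5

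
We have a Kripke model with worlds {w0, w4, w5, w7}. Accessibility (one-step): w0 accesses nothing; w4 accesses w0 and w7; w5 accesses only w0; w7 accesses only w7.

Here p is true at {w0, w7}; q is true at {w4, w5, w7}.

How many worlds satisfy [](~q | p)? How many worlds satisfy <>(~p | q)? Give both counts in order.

For [](~q | p):
w0: no successors, so [](~q | p) holds vacuously. ✓
w4: successors {w0, w7}; ~q | p there: w0:T, w7:T. ✓
w5: successors {w0}; ~q | p there: w0:T. ✓
w7: successors {w7}; ~q | p there: w7:T. ✓
— 4 worlds.
For <>(~p | q):
w0: no successors, so <>(~p | q) fails. ✗
w4: successors {w0, w7}; ~p | q there: w0:F, w7:T. ✓
w5: successors {w0}; ~p | q there: w0:F. ✗
w7: successors {w7}; ~p | q there: w7:T. ✓
— 2 worlds.

4 and 2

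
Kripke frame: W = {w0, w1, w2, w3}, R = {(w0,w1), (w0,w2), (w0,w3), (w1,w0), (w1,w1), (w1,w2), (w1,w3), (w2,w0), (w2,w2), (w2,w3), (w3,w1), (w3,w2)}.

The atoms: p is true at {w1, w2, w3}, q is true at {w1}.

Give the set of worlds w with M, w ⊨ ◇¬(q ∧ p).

w0: successors {w1, w2, w3}; ¬(q ∧ p) there: w1:F, w2:T, w3:T. ✓
w1: successors {w0, w1, w2, w3}; ¬(q ∧ p) there: w0:T, w1:F, w2:T, w3:T. ✓
w2: successors {w0, w2, w3}; ¬(q ∧ p) there: w0:T, w2:T, w3:T. ✓
w3: successors {w1, w2}; ¬(q ∧ p) there: w1:F, w2:T. ✓

{w0, w1, w2, w3}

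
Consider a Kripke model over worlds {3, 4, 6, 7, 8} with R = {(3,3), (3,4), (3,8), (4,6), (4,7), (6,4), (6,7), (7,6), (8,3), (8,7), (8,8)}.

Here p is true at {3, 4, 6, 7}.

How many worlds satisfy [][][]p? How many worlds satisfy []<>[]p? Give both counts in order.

For [][][]p:
3: successors {3, 4, 8}; [][]p there: 3:F, 4:T, 8:F. ✗
4: successors {6, 7}; [][]p there: 6:T, 7:T. ✓
6: successors {4, 7}; [][]p there: 4:T, 7:T. ✓
7: successors {6}; [][]p there: 6:T. ✓
8: successors {3, 7, 8}; [][]p there: 3:F, 7:T, 8:F. ✗
— 3 worlds.
For []<>[]p:
3: successors {3, 4, 8}; <>[]p there: 3:T, 4:T, 8:T. ✓
4: successors {6, 7}; <>[]p there: 6:T, 7:T. ✓
6: successors {4, 7}; <>[]p there: 4:T, 7:T. ✓
7: successors {6}; <>[]p there: 6:T. ✓
8: successors {3, 7, 8}; <>[]p there: 3:T, 7:T, 8:T. ✓
— 5 worlds.

3 and 5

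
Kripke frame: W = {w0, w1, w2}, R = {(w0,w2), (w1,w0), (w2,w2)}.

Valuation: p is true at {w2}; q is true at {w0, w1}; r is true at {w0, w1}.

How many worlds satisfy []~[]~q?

w0: successors {w2}; ~[]~q there: w2:F. ✗
w1: successors {w0}; ~[]~q there: w0:F. ✗
w2: successors {w2}; ~[]~q there: w2:F. ✗
Satisfying worlds: ∅.

0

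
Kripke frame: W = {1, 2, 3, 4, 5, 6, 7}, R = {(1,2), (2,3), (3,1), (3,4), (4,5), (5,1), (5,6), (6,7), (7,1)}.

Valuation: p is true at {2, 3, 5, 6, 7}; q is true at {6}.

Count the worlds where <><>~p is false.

1: successors {2}; <>~p there: 2:F. ✗
2: successors {3}; <>~p there: 3:T. ✓
3: successors {1, 4}; <>~p there: 1:F, 4:F. ✗
4: successors {5}; <>~p there: 5:T. ✓
5: successors {1, 6}; <>~p there: 1:F, 6:F. ✗
6: successors {7}; <>~p there: 7:T. ✓
7: successors {1}; <>~p there: 1:F. ✗
Satisfying worlds: {2, 4, 6}.
So <><>~p fails at the other 4 worlds.

4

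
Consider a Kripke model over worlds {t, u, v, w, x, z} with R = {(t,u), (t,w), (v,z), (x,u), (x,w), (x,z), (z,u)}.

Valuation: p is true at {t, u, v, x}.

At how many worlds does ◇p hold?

3

t: successors {u, w}; p there: u:T, w:F. ✓
u: no successors, so ◇p fails. ✗
v: successors {z}; p there: z:F. ✗
w: no successors, so ◇p fails. ✗
x: successors {u, w, z}; p there: u:T, w:F, z:F. ✓
z: successors {u}; p there: u:T. ✓
Satisfying worlds: {t, x, z}.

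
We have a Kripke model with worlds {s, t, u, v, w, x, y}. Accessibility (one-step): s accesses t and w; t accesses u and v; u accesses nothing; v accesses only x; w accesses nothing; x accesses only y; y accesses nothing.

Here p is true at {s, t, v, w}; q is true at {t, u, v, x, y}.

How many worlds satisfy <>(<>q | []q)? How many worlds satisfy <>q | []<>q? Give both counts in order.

For <>(<>q | []q):
s: successors {t, w}; <>q | []q there: t:T, w:T. ✓
t: successors {u, v}; <>q | []q there: u:T, v:T. ✓
u: no successors, so <>(<>q | []q) fails. ✗
v: successors {x}; <>q | []q there: x:T. ✓
w: no successors, so <>(<>q | []q) fails. ✗
x: successors {y}; <>q | []q there: y:T. ✓
y: no successors, so <>(<>q | []q) fails. ✗
— 4 worlds.
For <>q | []<>q:
s: <>q is T, []<>q is F. ✓
t: <>q is T, []<>q is F. ✓
u: <>q is F, []<>q is T. ✓
v: <>q is T, []<>q is T. ✓
w: <>q is F, []<>q is T. ✓
x: <>q is T, []<>q is F. ✓
y: <>q is F, []<>q is T. ✓
— 7 worlds.

4 and 7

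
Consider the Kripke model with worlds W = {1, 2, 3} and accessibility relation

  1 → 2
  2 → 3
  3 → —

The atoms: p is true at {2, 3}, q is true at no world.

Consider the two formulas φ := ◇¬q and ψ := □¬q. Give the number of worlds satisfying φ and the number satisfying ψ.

2 and 3

For ◇¬q:
1: successors {2}; ¬q there: 2:T. ✓
2: successors {3}; ¬q there: 3:T. ✓
3: no successors, so ◇¬q fails. ✗
— 2 worlds.
For □¬q:
1: successors {2}; ¬q there: 2:T. ✓
2: successors {3}; ¬q there: 3:T. ✓
3: no successors, so □¬q holds vacuously. ✓
— 3 worlds.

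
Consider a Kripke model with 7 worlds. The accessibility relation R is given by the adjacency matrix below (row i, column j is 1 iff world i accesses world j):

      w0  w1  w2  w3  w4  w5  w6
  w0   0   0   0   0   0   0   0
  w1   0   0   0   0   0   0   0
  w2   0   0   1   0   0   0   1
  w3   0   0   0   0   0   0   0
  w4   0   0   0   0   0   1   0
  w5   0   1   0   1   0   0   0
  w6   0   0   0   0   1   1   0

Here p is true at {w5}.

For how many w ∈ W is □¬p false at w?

2

w0: no successors, so □¬p holds vacuously. ✓
w1: no successors, so □¬p holds vacuously. ✓
w2: successors {w2, w6}; ¬p there: w2:T, w6:T. ✓
w3: no successors, so □¬p holds vacuously. ✓
w4: successors {w5}; ¬p there: w5:F. ✗
w5: successors {w1, w3}; ¬p there: w1:T, w3:T. ✓
w6: successors {w4, w5}; ¬p there: w4:T, w5:F. ✗
Satisfying worlds: {w0, w1, w2, w3, w5}.
So □¬p fails at the other 2 worlds.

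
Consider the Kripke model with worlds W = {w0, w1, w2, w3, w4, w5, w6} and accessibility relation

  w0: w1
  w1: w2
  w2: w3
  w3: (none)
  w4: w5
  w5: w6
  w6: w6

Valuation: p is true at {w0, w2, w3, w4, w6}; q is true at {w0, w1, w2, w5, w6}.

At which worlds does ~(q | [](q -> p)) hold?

{w4}

w0: q | [](q -> p) is T. ✗
w1: q | [](q -> p) is T. ✗
w2: q | [](q -> p) is T. ✗
w3: q | [](q -> p) is T. ✗
w4: q | [](q -> p) is F. ✓
w5: q | [](q -> p) is T. ✗
w6: q | [](q -> p) is T. ✗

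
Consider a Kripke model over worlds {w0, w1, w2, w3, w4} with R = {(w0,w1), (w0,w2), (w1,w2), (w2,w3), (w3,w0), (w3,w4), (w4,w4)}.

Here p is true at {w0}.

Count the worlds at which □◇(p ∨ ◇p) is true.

w0: successors {w1, w2}; ◇(p ∨ ◇p) there: w1:F, w2:T. ✗
w1: successors {w2}; ◇(p ∨ ◇p) there: w2:T. ✓
w2: successors {w3}; ◇(p ∨ ◇p) there: w3:T. ✓
w3: successors {w0, w4}; ◇(p ∨ ◇p) there: w0:F, w4:F. ✗
w4: successors {w4}; ◇(p ∨ ◇p) there: w4:F. ✗
Satisfying worlds: {w1, w2}.

2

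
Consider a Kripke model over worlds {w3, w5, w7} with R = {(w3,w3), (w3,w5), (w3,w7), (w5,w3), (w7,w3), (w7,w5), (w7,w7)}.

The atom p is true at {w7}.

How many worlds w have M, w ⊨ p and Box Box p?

w3: p is F, Box Box p is F. ✗
w5: p is F, Box Box p is F. ✗
w7: p is T, Box Box p is F. ✗
Satisfying worlds: ∅.

0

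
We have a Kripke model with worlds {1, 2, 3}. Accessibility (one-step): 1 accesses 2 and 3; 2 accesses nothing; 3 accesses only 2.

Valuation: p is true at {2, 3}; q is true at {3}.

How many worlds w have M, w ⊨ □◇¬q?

1

1: successors {2, 3}; ◇¬q there: 2:F, 3:T. ✗
2: no successors, so □◇¬q holds vacuously. ✓
3: successors {2}; ◇¬q there: 2:F. ✗
Satisfying worlds: {2}.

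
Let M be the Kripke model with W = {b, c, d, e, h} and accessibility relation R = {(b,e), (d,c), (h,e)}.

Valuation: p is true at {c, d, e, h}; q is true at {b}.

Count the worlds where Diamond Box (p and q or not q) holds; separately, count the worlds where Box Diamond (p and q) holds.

For Diamond Box (p and q or not q):
b: successors {e}; Box (p and q or not q) there: e:T. ✓
c: no successors, so Diamond Box (p and q or not q) fails. ✗
d: successors {c}; Box (p and q or not q) there: c:T. ✓
e: no successors, so Diamond Box (p and q or not q) fails. ✗
h: successors {e}; Box (p and q or not q) there: e:T. ✓
— 3 worlds.
For Box Diamond (p and q):
b: successors {e}; Diamond (p and q) there: e:F. ✗
c: no successors, so Box Diamond (p and q) holds vacuously. ✓
d: successors {c}; Diamond (p and q) there: c:F. ✗
e: no successors, so Box Diamond (p and q) holds vacuously. ✓
h: successors {e}; Diamond (p and q) there: e:F. ✗
— 2 worlds.

3 and 2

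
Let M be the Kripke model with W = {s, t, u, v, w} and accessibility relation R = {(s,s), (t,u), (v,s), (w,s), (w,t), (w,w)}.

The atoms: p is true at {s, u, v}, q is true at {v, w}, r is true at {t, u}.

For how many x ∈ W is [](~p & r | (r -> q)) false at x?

1

s: successors {s}; ~p & r | (r -> q) there: s:T. ✓
t: successors {u}; ~p & r | (r -> q) there: u:F. ✗
u: no successors, so [](~p & r | (r -> q)) holds vacuously. ✓
v: successors {s}; ~p & r | (r -> q) there: s:T. ✓
w: successors {s, t, w}; ~p & r | (r -> q) there: s:T, t:T, w:T. ✓
Satisfying worlds: {s, u, v, w}.
So [](~p & r | (r -> q)) fails at the other 1 world.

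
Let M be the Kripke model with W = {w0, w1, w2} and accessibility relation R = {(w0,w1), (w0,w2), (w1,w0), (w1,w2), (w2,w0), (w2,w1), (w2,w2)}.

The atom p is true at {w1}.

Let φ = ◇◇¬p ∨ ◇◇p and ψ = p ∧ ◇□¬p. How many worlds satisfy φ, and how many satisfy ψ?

3 and 0

For ◇◇¬p ∨ ◇◇p:
w0: ◇◇¬p is T, ◇◇p is T. ✓
w1: ◇◇¬p is T, ◇◇p is T. ✓
w2: ◇◇¬p is T, ◇◇p is T. ✓
— 3 worlds.
For p ∧ ◇□¬p:
w0: p is F, ◇□¬p is T. ✗
w1: p is T, ◇□¬p is F. ✗
w2: p is F, ◇□¬p is T. ✗
— 0 worlds.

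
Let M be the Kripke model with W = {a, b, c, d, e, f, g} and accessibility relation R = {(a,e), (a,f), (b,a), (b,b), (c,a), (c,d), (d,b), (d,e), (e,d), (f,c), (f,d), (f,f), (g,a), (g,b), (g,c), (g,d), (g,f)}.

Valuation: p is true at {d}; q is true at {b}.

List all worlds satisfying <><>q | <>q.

a: <><>q is F, <>q is F. ✗
b: <><>q is T, <>q is T. ✓
c: <><>q is T, <>q is F. ✓
d: <><>q is T, <>q is T. ✓
e: <><>q is T, <>q is F. ✓
f: <><>q is T, <>q is F. ✓
g: <><>q is T, <>q is T. ✓

{b, c, d, e, f, g}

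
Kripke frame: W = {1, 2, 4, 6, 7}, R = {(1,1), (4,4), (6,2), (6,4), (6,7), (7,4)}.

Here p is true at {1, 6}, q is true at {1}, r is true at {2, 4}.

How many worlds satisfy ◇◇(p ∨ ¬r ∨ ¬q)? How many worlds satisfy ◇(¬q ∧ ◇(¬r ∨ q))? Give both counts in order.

For ◇◇(p ∨ ¬r ∨ ¬q):
1: successors {1}; ◇(p ∨ ¬r ∨ ¬q) there: 1:T. ✓
2: no successors, so ◇◇(p ∨ ¬r ∨ ¬q) fails. ✗
4: successors {4}; ◇(p ∨ ¬r ∨ ¬q) there: 4:T. ✓
6: successors {2, 4, 7}; ◇(p ∨ ¬r ∨ ¬q) there: 2:F, 4:T, 7:T. ✓
7: successors {4}; ◇(p ∨ ¬r ∨ ¬q) there: 4:T. ✓
— 4 worlds.
For ◇(¬q ∧ ◇(¬r ∨ q)):
1: successors {1}; ¬q ∧ ◇(¬r ∨ q) there: 1:F. ✗
2: no successors, so ◇(¬q ∧ ◇(¬r ∨ q)) fails. ✗
4: successors {4}; ¬q ∧ ◇(¬r ∨ q) there: 4:F. ✗
6: successors {2, 4, 7}; ¬q ∧ ◇(¬r ∨ q) there: 2:F, 4:F, 7:F. ✗
7: successors {4}; ¬q ∧ ◇(¬r ∨ q) there: 4:F. ✗
— 0 worlds.

4 and 0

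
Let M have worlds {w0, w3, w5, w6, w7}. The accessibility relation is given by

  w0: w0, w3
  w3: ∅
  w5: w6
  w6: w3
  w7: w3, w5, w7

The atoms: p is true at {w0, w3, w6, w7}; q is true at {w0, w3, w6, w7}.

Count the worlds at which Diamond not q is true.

1

w0: successors {w0, w3}; not q there: w0:F, w3:F. ✗
w3: no successors, so Diamond not q fails. ✗
w5: successors {w6}; not q there: w6:F. ✗
w6: successors {w3}; not q there: w3:F. ✗
w7: successors {w3, w5, w7}; not q there: w3:F, w5:T, w7:F. ✓
Satisfying worlds: {w7}.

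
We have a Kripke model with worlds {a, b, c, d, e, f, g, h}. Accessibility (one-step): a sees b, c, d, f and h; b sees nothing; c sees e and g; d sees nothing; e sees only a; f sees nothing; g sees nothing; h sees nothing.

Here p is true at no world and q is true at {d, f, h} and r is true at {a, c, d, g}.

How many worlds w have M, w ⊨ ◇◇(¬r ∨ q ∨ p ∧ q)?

a: successors {b, c, d, f, h}; ◇(¬r ∨ q ∨ p ∧ q) there: b:F, c:T, d:F, f:F, h:F. ✓
b: no successors, so ◇◇(¬r ∨ q ∨ p ∧ q) fails. ✗
c: successors {e, g}; ◇(¬r ∨ q ∨ p ∧ q) there: e:F, g:F. ✗
d: no successors, so ◇◇(¬r ∨ q ∨ p ∧ q) fails. ✗
e: successors {a}; ◇(¬r ∨ q ∨ p ∧ q) there: a:T. ✓
f: no successors, so ◇◇(¬r ∨ q ∨ p ∧ q) fails. ✗
g: no successors, so ◇◇(¬r ∨ q ∨ p ∧ q) fails. ✗
h: no successors, so ◇◇(¬r ∨ q ∨ p ∧ q) fails. ✗
Satisfying worlds: {a, e}.

2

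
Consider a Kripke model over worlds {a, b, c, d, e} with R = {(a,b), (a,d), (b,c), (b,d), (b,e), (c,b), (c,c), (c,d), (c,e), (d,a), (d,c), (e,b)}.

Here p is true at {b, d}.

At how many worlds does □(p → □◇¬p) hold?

a: successors {b, d}; p → □◇¬p there: b:F, d:F. ✗
b: successors {c, d, e}; p → □◇¬p there: c:T, d:F, e:T. ✗
c: successors {b, c, d, e}; p → □◇¬p there: b:F, c:T, d:F, e:T. ✗
d: successors {a, c}; p → □◇¬p there: a:T, c:T. ✓
e: successors {b}; p → □◇¬p there: b:F. ✗
Satisfying worlds: {d}.

1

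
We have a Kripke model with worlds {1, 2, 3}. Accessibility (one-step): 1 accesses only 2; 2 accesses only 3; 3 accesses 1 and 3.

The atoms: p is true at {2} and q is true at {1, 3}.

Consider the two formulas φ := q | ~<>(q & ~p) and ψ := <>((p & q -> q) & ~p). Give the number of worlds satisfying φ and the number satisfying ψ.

2 and 2

For q | ~<>(q & ~p):
1: q is T, ~<>(q & ~p) is T. ✓
2: q is F, ~<>(q & ~p) is F. ✗
3: q is T, ~<>(q & ~p) is F. ✓
— 2 worlds.
For <>((p & q -> q) & ~p):
1: successors {2}; (p & q -> q) & ~p there: 2:F. ✗
2: successors {3}; (p & q -> q) & ~p there: 3:T. ✓
3: successors {1, 3}; (p & q -> q) & ~p there: 1:T, 3:T. ✓
— 2 worlds.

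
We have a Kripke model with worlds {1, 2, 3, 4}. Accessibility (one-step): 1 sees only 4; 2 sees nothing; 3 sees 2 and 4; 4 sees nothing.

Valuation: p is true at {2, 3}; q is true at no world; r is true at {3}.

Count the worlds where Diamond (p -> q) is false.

1: successors {4}; p -> q there: 4:T. ✓
2: no successors, so Diamond (p -> q) fails. ✗
3: successors {2, 4}; p -> q there: 2:F, 4:T. ✓
4: no successors, so Diamond (p -> q) fails. ✗
Satisfying worlds: {1, 3}.
So Diamond (p -> q) fails at the other 2 worlds.

2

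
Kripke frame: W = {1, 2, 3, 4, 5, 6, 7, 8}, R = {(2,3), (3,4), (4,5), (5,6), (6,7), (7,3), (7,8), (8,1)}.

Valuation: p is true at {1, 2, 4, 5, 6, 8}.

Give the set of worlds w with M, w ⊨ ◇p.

{3, 4, 5, 7, 8}

1: no successors, so ◇p fails. ✗
2: successors {3}; p there: 3:F. ✗
3: successors {4}; p there: 4:T. ✓
4: successors {5}; p there: 5:T. ✓
5: successors {6}; p there: 6:T. ✓
6: successors {7}; p there: 7:F. ✗
7: successors {3, 8}; p there: 3:F, 8:T. ✓
8: successors {1}; p there: 1:T. ✓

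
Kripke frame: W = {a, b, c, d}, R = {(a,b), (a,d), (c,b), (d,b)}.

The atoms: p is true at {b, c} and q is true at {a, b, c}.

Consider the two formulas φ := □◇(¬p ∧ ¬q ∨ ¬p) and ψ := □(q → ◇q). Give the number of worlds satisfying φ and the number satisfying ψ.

For □◇(¬p ∧ ¬q ∨ ¬p):
a: successors {b, d}; ◇(¬p ∧ ¬q ∨ ¬p) there: b:F, d:F. ✗
b: no successors, so □◇(¬p ∧ ¬q ∨ ¬p) holds vacuously. ✓
c: successors {b}; ◇(¬p ∧ ¬q ∨ ¬p) there: b:F. ✗
d: successors {b}; ◇(¬p ∧ ¬q ∨ ¬p) there: b:F. ✗
— 1 world.
For □(q → ◇q):
a: successors {b, d}; q → ◇q there: b:F, d:T. ✗
b: no successors, so □(q → ◇q) holds vacuously. ✓
c: successors {b}; q → ◇q there: b:F. ✗
d: successors {b}; q → ◇q there: b:F. ✗
— 1 world.

1 and 1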